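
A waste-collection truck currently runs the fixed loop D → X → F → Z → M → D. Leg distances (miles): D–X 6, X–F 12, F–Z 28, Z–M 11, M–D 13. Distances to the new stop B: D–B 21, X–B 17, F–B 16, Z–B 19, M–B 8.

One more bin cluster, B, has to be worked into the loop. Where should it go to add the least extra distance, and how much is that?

Insertion cost between consecutive stops i–j is d(i,B) + d(B,j) − d(i,j):
  between D and X: 21 + 17 − 6 = 32
  between X and F: 17 + 16 − 12 = 21
  between F and Z: 16 + 19 − 28 = 7
  between Z and M: 19 + 8 − 11 = 16
  between M and D: 8 + 21 − 13 = 16
Cheapest insertion is between F and Z, adding 7.
New total = 70 + 7 = 77.

Adding 7 miles by placing B on the F–Z leg.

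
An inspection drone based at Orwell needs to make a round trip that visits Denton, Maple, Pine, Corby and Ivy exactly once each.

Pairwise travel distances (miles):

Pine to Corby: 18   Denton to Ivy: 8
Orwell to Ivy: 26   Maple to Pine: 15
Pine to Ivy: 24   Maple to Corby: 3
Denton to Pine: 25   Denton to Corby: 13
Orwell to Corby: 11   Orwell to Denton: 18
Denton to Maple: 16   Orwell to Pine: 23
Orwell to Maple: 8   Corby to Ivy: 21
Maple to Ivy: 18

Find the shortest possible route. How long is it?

Orwell-Denton-Maple-Pine-Corby-Ivy-Orwell: 18+16+15+18+21+26 = 114
Orwell-Denton-Maple-Pine-Ivy-Corby-Orwell: 18+16+15+24+21+11 = 105
Orwell-Denton-Maple-Corby-Pine-Ivy-Orwell: 18+16+3+18+24+26 = 105
Orwell-Denton-Maple-Corby-Ivy-Pine-Orwell: 18+16+3+21+24+23 = 105
Orwell-Denton-Maple-Ivy-Pine-Corby-Orwell: 18+16+18+24+18+11 = 105
Orwell-Denton-Maple-Ivy-Corby-Pine-Orwell: 18+16+18+21+18+23 = 114
Orwell-Denton-Pine-Maple-Corby-Ivy-Orwell: 18+25+15+3+21+26 = 108
Orwell-Denton-Pine-Maple-Ivy-Corby-Orwell: 18+25+15+18+21+11 = 108
Orwell-Denton-Pine-Corby-Maple-Ivy-Orwell: 18+25+18+3+18+26 = 108
Orwell-Denton-Pine-Corby-Ivy-Maple-Orwell: 18+25+18+21+18+8 = 108
Orwell-Denton-Pine-Ivy-Maple-Corby-Orwell: 18+25+24+18+3+11 = 99
Orwell-Denton-Pine-Ivy-Corby-Maple-Orwell: 18+25+24+21+3+8 = 99
Orwell-Denton-Corby-Maple-Pine-Ivy-Orwell: 18+13+3+15+24+26 = 99
Orwell-Denton-Corby-Maple-Ivy-Pine-Orwell: 18+13+3+18+24+23 = 99
… (46 more)
Orwell-Denton-Ivy-Pine-Maple-Corby-Orwell: 18+8+24+15+3+11 = 79  ← best
The minimum is 79.
One optimal route: Orwell → Denton → Ivy → Pine → Maple → Corby → Orwell (or its reverse).

Shortest round trip = 79 miles.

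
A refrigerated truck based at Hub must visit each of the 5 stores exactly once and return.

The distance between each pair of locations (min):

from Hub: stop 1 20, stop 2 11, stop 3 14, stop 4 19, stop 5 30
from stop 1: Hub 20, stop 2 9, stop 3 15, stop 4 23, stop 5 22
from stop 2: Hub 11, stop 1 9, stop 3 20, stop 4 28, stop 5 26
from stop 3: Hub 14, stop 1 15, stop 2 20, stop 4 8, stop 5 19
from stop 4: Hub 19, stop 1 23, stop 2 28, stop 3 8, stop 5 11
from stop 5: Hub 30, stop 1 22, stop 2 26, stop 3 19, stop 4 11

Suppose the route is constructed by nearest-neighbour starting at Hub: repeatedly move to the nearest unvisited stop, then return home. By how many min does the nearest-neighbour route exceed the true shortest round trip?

Excess over optimum: 9 min.

Hub: stop 2=11, stop 3=14, stop 4=19, stop 1=20, stop 5=30 ⇒ stop 2
stop 2: stop 1=9, stop 3=20, stop 5=26, stop 4=28 ⇒ stop 1
stop 1: stop 3=15, stop 5=22, stop 4=23 ⇒ stop 3
stop 3: stop 4=8, stop 5=19 ⇒ stop 4
stop 4: stop 5=11 ⇒ stop 5
NN route Hub → stop 2 → stop 1 → stop 3 → stop 4 → stop 5 → Hub costs 84.
Optimal: Hub → stop 2 → stop 1 → stop 5 → stop 4 → stop 3 → Hub costs 75 (by enumerating all 60 distinct tours).
Excess = 84 − 75 = 9.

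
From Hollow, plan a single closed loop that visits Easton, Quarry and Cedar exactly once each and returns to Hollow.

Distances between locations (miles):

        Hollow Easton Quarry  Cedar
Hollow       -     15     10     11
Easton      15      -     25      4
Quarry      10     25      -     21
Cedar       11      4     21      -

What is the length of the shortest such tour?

Minimum total distance: 50 miles.

Hollow→Easton→Quarry→Cedar→Hollow: 15+25+21+11 = 72
Hollow→Easton→Cedar→Quarry→Hollow: 15+4+21+10 = 50
Hollow→Quarry→Easton→Cedar→Hollow: 10+25+4+11 = 50
The minimum is 50.
One optimal route: Hollow → Easton → Cedar → Quarry → Hollow (or its reverse).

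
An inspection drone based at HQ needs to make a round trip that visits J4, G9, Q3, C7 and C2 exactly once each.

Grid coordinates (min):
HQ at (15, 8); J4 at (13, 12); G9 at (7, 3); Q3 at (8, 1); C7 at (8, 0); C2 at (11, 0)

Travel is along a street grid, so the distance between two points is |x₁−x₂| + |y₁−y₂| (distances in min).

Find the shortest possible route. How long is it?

With 5 stops there are 5!/2 = 60 distinct round trips (a route and its reverse cost the same).
HQ→J4→G9→Q3→C7→C2→HQ: 6+15+3+1+3+12 = 40
HQ→J4→G9→Q3→C2→C7→HQ: 6+15+3+4+3+15 = 46
HQ→J4→G9→C7→Q3→C2→HQ: 6+15+4+1+4+12 = 42
HQ→J4→G9→C7→C2→Q3→HQ: 6+15+4+3+4+14 = 46
HQ→J4→G9→C2→Q3→C7→HQ: 6+15+7+4+1+15 = 48
HQ→J4→G9→C2→C7→Q3→HQ: 6+15+7+3+1+14 = 46
HQ→J4→Q3→G9→C7→C2→HQ: 6+16+3+4+3+12 = 44
HQ→J4→Q3→G9→C2→C7→HQ: 6+16+3+7+3+15 = 50
HQ→J4→Q3→C7→G9→C2→HQ: 6+16+1+4+7+12 = 46
HQ→J4→Q3→C7→C2→G9→HQ: 6+16+1+3+7+13 = 46
HQ→J4→Q3→C2→G9→C7→HQ: 6+16+4+7+4+15 = 52
HQ→J4→Q3→C2→C7→G9→HQ: 6+16+4+3+4+13 = 46
HQ→J4→C7→G9→Q3→C2→HQ: 6+17+4+3+4+12 = 46
HQ→J4→C7→G9→C2→Q3→HQ: 6+17+4+7+4+14 = 52
… (46 more)
The minimum is 40.
One optimal route: HQ → J4 → G9 → Q3 → C7 → C2 → HQ (or its reverse).

40 min — the shortest possible round trip.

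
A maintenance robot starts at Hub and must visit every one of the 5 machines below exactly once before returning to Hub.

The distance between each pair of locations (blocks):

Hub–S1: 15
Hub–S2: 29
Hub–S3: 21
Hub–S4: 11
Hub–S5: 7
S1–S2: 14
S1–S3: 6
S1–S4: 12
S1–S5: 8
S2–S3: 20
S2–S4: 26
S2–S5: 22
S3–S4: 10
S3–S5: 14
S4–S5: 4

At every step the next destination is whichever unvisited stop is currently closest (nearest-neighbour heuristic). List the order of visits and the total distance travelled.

Hub → [S5:7 / S4:11 / S1:15 / S3:21 / S2:29] → S5 (7)
S5 → [S4:4 / S1:8 / S3:14 / S2:22] → S4 (4)
S4 → [S3:10 / S1:12 / S2:26] → S3 (10)
S3 → [S1:6 / S2:20] → S1 (6)
S1 → [S2:14] → S2 (14)
Return S2→Hub: 29.
Total = 7 + 4 + 10 + 6 + 14 + 29 = 70.

Nearest-neighbour total = 70 blocks; route Hub → S5 → S4 → S3 → S1 → S2 → Hub.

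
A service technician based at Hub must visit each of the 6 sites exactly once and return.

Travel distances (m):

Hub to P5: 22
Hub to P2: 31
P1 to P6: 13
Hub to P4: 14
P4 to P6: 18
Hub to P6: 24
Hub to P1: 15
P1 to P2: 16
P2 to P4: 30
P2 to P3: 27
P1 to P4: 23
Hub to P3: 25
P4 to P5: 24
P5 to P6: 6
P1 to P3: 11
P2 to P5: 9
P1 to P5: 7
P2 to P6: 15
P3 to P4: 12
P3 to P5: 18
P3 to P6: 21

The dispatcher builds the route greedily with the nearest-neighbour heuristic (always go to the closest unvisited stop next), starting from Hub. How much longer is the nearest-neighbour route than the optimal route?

Hub: P4=14, P1=15, P5=22, P6=24, P3=25, P2=31 ⇒ P4
P4: P3=12, P6=18, P1=23, P5=24, P2=30 ⇒ P3
P3: P1=11, P5=18, P6=21, P2=27 ⇒ P1
P1: P5=7, P6=13, P2=16 ⇒ P5
P5: P6=6, P2=9 ⇒ P6
P6: P2=15 ⇒ P2
NN route Hub → P4 → P3 → P1 → P5 → P6 → P2 → Hub costs 96.
Optimal: Hub → P4 → P3 → P1 → P2 → P5 → P6 → Hub costs 92 (by enumerating all 360 distinct tours).
Excess = 96 − 92 = 4.

Excess over optimum: 4 m.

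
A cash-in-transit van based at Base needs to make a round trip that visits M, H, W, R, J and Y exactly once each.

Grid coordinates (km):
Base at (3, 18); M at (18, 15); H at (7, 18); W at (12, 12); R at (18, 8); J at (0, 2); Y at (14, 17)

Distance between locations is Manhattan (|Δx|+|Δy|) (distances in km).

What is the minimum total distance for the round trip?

Shortest round trip = 76 km.

With 6 stops there are 6!/2 = 360 distinct round trips (a route and its reverse cost the same).
Base - M - H - W - R - J - Y - Base: 18+14+11+10+24+29+12 = 118
Base - M - H - W - R - Y - J - Base: 18+14+11+10+13+29+19 = 114
Base - M - H - W - J - R - Y - Base: 18+14+11+22+24+13+12 = 114
Base - M - H - W - J - Y - R - Base: 18+14+11+22+29+13+25 = 132
Base - M - H - W - Y - R - J - Base: 18+14+11+7+13+24+19 = 106
Base - M - H - W - Y - J - R - Base: 18+14+11+7+29+24+25 = 128
Base - M - H - R - W - J - Y - Base: 18+14+21+10+22+29+12 = 126
Base - M - H - R - W - Y - J - Base: 18+14+21+10+7+29+19 = 118
… (352 more)
Base - H - Y - M - R - W - J - Base: 4+8+6+7+10+22+19 = 76  ← best
The minimum is 76.
One optimal route: Base → H → Y → M → R → W → J → Base (or its reverse).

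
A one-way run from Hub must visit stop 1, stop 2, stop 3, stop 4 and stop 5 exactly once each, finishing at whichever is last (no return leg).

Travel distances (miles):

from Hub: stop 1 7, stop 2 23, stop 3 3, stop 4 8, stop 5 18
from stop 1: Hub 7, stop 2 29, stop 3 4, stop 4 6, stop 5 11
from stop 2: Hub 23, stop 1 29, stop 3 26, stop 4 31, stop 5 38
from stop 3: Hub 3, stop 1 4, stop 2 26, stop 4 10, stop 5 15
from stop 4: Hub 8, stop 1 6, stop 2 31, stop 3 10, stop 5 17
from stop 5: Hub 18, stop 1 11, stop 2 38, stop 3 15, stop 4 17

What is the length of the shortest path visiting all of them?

66 miles — the minimum one-way total.

There are 5! = 120 possible orderings.
Hub→stop 1→stop 2→stop 3→stop 4→stop 5: 7+29+26+10+17 = 89
Hub→stop 1→stop 2→stop 3→stop 5→stop 4: 7+29+26+15+17 = 94
Hub→stop 1→stop 2→stop 4→stop 3→stop 5: 7+29+31+10+15 = 92
Hub→stop 1→stop 2→stop 4→stop 5→stop 3: 7+29+31+17+15 = 99
Hub→stop 1→stop 2→stop 5→stop 3→stop 4: 7+29+38+15+10 = 99
Hub→stop 1→stop 2→stop 5→stop 4→stop 3: 7+29+38+17+10 = 101
Hub→stop 1→stop 3→stop 2→stop 4→stop 5: 7+4+26+31+17 = 85
Hub→stop 1→stop 3→stop 2→stop 5→stop 4: 7+4+26+38+17 = 92
Hub→stop 1→stop 3→stop 4→stop 2→stop 5: 7+4+10+31+38 = 90
Hub→stop 1→stop 3→stop 4→stop 5→stop 2: 7+4+10+17+38 = 76
Hub→stop 1→stop 3→stop 5→stop 2→stop 4: 7+4+15+38+31 = 95
Hub→stop 1→stop 3→stop 5→stop 4→stop 2: 7+4+15+17+31 = 74
Hub→stop 1→stop 4→stop 2→stop 3→stop 5: 7+6+31+26+15 = 85
Hub→stop 1→stop 4→stop 2→stop 5→stop 3: 7+6+31+38+15 = 97
… (106 more)
Hub→stop 3→stop 1→stop 5→stop 4→stop 2: 3+4+11+17+31 = 66  ← best
The minimum is 66.
One shortest path: Hub → stop 3 → stop 1 → stop 5 → stop 4 → stop 2.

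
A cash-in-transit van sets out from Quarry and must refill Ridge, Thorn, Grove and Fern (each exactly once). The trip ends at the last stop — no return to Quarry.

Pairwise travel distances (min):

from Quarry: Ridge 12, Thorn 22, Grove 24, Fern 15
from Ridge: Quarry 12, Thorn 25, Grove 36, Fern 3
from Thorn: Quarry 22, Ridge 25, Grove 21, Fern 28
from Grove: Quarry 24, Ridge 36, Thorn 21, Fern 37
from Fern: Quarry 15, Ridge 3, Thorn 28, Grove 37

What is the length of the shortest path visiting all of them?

There are 4! = 24 possible orderings.
Quarry - Ridge - Thorn - Grove - Fern: 12+25+21+37 = 95
Quarry - Ridge - Thorn - Fern - Grove: 12+25+28+37 = 102
Quarry - Ridge - Grove - Thorn - Fern: 12+36+21+28 = 97
Quarry - Ridge - Grove - Fern - Thorn: 12+36+37+28 = 113
Quarry - Ridge - Fern - Thorn - Grove: 12+3+28+21 = 64
Quarry - Ridge - Fern - Grove - Thorn: 12+3+37+21 = 73
Quarry - Thorn - Ridge - Grove - Fern: 22+25+36+37 = 120
Quarry - Thorn - Ridge - Fern - Grove: 22+25+3+37 = 87
Quarry - Thorn - Grove - Ridge - Fern: 22+21+36+3 = 82
Quarry - Thorn - Grove - Fern - Ridge: 22+21+37+3 = 83
Quarry - Thorn - Fern - Ridge - Grove: 22+28+3+36 = 89
Quarry - Thorn - Fern - Grove - Ridge: 22+28+37+36 = 123
Quarry - Grove - Ridge - Thorn - Fern: 24+36+25+28 = 113
Quarry - Grove - Ridge - Fern - Thorn: 24+36+3+28 = 91
… (10 more)
The minimum is 64.
One shortest path: Quarry → Ridge → Fern → Thorn → Grove.

Minimum one-way distance = 64 min.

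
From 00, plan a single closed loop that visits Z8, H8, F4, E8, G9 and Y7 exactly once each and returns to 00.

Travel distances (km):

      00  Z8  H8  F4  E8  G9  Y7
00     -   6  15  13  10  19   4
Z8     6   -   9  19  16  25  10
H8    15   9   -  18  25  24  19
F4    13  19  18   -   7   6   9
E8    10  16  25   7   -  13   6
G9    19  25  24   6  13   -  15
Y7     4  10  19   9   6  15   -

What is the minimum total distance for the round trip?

With 6 stops there are 6!/2 = 360 distinct round trips (a route and its reverse cost the same).
00→Z8→H8→F4→E8→G9→Y7→00: 6+9+18+7+13+15+4 = 72
00→Z8→H8→F4→E8→Y7→G9→00: 6+9+18+7+6+15+19 = 80
00→Z8→H8→F4→G9→E8→Y7→00: 6+9+18+6+13+6+4 = 62
00→Z8→H8→F4→G9→Y7→E8→00: 6+9+18+6+15+6+10 = 70
00→Z8→H8→F4→Y7→E8→G9→00: 6+9+18+9+6+13+19 = 80
00→Z8→H8→F4→Y7→G9→E8→00: 6+9+18+9+15+13+10 = 80
00→Z8→H8→E8→F4→G9→Y7→00: 6+9+25+7+6+15+4 = 72
00→Z8→H8→E8→F4→Y7→G9→00: 6+9+25+7+9+15+19 = 90
… (352 more)
The minimum is 62.
One optimal route: 00 → Z8 → H8 → F4 → G9 → E8 → Y7 → 00 (or its reverse).

62 km — the shortest possible round trip.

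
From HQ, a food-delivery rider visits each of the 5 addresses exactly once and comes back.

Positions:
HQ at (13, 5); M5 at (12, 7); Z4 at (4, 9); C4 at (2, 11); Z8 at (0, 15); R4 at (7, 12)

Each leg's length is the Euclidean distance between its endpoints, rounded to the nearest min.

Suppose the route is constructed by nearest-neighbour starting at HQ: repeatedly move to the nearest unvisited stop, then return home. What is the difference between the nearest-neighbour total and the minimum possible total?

HQ: M5=2, R4=9, Z4=10, C4=13, Z8=16 ⇒ M5
M5: R4=7, Z4=8, C4=11, Z8=14 ⇒ R4
R4: Z4=4, C4=5, Z8=8 ⇒ Z4
Z4: C4=3, Z8=7 ⇒ C4
C4: Z8=4 ⇒ Z8
NN route HQ → M5 → R4 → Z4 → C4 → Z8 → HQ costs 36.
Optimal: HQ → M5 → Z4 → C4 → Z8 → R4 → HQ costs 34 (by enumerating all 60 distinct tours).
Excess = 36 − 34 = 2.

2 min longer than the optimal tour.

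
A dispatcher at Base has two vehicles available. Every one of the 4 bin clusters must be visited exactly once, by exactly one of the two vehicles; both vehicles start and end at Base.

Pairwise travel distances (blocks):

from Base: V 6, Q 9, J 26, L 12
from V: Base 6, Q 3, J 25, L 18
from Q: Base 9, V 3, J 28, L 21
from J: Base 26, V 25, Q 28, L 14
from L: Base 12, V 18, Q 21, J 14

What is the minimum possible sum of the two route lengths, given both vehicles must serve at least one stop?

Check every non-empty split of the stops between the two vehicles; for each half take its own optimal tour:
  {V} + {Q, J, L}: 12 + 63 = 75
  {Q} + {V, J, L}: 18 + 57 = 75
  {V, Q} + {J, L}: 18 + 52 = 70
  {J} + {V, Q, L}: 52 + 42 = 94
  {V, J} + {Q, L}: 57 + 42 = 99
  {Q, J} + {V, L}: 63 + 36 = 99
  … (7 splits in total)
Best: vehicle 1 Base → V → Q → Base = 18; vehicle 2 Base → J → L → Base = 52; combined 70.

70 blocks — the smallest possible combined total.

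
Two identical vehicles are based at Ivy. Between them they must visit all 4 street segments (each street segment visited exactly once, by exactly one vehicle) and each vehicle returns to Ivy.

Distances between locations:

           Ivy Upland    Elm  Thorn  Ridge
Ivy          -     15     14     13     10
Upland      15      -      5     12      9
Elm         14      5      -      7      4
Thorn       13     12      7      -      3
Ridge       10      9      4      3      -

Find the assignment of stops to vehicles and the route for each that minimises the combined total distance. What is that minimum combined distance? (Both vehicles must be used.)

60 — the smallest possible combined total.

Try each way of splitting the stops between the two vehicles (each non-empty) and, for each split, find the best tour for each vehicle:
  {Upland} + {Elm, Thorn, Ridge}: 30 + 34 = 64
  {Elm} + {Upland, Thorn, Ridge}: 28 + 40 = 68
  {Upland, Elm} + {Thorn, Ridge}: 34 + 26 = 60
  {Thorn} + {Upland, Elm, Ridge}: 26 + 34 = 60
  {Upland, Thorn} + {Elm, Ridge}: 40 + 28 = 68
  {Elm, Thorn} + {Upland, Ridge}: 34 + 34 = 68
  … (7 splits in total)
Best: vehicle 1 Ivy → Upland → Elm → Ivy = 34; vehicle 2 Ivy → Thorn → Ridge → Ivy = 26; combined 60.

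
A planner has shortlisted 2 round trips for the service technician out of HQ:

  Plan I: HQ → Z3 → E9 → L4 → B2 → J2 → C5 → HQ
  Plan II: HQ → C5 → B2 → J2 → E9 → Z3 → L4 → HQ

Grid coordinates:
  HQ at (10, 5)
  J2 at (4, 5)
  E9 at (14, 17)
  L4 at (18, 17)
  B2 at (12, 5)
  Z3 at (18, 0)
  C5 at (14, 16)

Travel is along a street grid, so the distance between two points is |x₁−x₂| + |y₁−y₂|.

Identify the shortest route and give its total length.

Plan I: 13 + 21 + 4 + 18 + 8 + 21 + 15 = 100
Plan II: 15 + 13 + 8 + 22 + 21 + 17 + 20 = 116

100 — Plan I is the shortest.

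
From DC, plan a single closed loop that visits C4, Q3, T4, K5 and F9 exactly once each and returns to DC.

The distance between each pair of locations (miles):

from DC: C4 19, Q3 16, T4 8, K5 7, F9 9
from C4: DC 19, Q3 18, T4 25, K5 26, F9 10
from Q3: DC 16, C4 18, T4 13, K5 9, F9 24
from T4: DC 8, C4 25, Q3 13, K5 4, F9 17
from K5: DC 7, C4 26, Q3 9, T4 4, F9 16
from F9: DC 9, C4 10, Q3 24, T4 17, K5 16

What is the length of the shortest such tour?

With 5 stops there are 5!/2 = 60 distinct round trips (a route and its reverse cost the same).
DC-C4-Q3-T4-K5-F9-DC: 19+18+13+4+16+9 = 79
DC-C4-Q3-T4-F9-K5-DC: 19+18+13+17+16+7 = 90
DC-C4-Q3-K5-T4-F9-DC: 19+18+9+4+17+9 = 76
DC-C4-Q3-K5-F9-T4-DC: 19+18+9+16+17+8 = 87
DC-C4-Q3-F9-T4-K5-DC: 19+18+24+17+4+7 = 89
DC-C4-Q3-F9-K5-T4-DC: 19+18+24+16+4+8 = 89
DC-C4-T4-Q3-K5-F9-DC: 19+25+13+9+16+9 = 91
DC-C4-T4-Q3-F9-K5-DC: 19+25+13+24+16+7 = 104
DC-C4-T4-K5-Q3-F9-DC: 19+25+4+9+24+9 = 90
DC-C4-T4-K5-F9-Q3-DC: 19+25+4+16+24+16 = 104
DC-C4-T4-F9-Q3-K5-DC: 19+25+17+24+9+7 = 101
DC-C4-T4-F9-K5-Q3-DC: 19+25+17+16+9+16 = 102
DC-C4-K5-Q3-T4-F9-DC: 19+26+9+13+17+9 = 93
DC-C4-K5-Q3-F9-T4-DC: 19+26+9+24+17+8 = 103
… (46 more)
DC-T4-K5-Q3-C4-F9-DC: 8+4+9+18+10+9 = 58  ← best
The minimum is 58.
One optimal route: DC → T4 → K5 → Q3 → C4 → F9 → DC (or its reverse).

58 miles — the shortest possible round trip.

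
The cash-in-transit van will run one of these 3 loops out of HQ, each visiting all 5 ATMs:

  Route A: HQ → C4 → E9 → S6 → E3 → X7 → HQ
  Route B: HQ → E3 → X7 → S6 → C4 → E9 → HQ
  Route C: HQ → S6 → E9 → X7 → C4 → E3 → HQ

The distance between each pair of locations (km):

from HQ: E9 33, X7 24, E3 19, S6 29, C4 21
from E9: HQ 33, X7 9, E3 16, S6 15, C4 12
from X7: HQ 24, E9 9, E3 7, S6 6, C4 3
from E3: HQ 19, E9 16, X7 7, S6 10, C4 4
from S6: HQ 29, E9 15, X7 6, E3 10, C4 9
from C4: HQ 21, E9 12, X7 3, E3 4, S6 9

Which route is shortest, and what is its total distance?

Shortest is Route C, total 79 km.

Route A: 21 + 12 + 15 + 10 + 7 + 24 = 89
Route B: 19 + 7 + 6 + 9 + 12 + 33 = 86
Route C: 29 + 15 + 9 + 3 + 4 + 19 = 79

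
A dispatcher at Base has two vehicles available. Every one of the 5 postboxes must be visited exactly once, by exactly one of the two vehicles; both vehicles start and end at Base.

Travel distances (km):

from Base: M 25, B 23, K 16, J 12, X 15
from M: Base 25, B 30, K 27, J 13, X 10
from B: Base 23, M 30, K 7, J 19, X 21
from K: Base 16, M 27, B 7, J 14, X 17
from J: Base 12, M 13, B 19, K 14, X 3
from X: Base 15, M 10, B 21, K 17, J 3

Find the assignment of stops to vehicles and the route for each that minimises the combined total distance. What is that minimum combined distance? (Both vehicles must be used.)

Minimum combined distance: 96 km.

There are 2^4 − 1 = 15 ways to divide the 5 stops into two non-empty groups. For each, the best each vehicle can do is its own shortest tour through its group:
  {M} + {B, K, J, X}: 50 + 59 = 109
  {B} + {M, K, J, X}: 46 + 68 = 114
  {M, B} + {K, J, X}: 78 + 48 = 126
  {K} + {M, B, J, X}: 32 + 78 = 110
  {M, K} + {B, J, X}: 68 + 59 = 127
  {B, K} + {M, J, X}: 46 + 50 = 96
  … (15 splits in total)
Best: vehicle 1 Base → B → K → Base = 46; vehicle 2 Base → M → X → J → Base = 50; combined 96.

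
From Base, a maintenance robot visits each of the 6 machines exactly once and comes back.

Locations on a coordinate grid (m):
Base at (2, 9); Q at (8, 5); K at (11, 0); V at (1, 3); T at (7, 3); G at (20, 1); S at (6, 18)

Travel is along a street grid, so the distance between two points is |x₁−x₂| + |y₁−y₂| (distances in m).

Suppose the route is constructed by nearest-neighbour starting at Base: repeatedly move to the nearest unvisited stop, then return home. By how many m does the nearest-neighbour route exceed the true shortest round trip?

From Base: V=7, Q=10, T=11, S=13, K=18, G=26 → choose V (7).
From V: T=6, Q=9, K=13, S=20, G=21 → choose T (6).
From T: Q=3, K=7, G=15, S=16 → choose Q (3).
From Q: K=8, S=15, G=16 → choose K (8).
From K: G=10, S=23 → choose G (10).
From G: S=31 → choose S (31).
NN route Base → V → T → Q → K → G → S → Base costs 78.
Optimal: Base → V → T → K → G → Q → S → Base costs 74 (by enumerating all 360 distinct tours).
Excess = 78 − 74 = 4.

The nearest-neighbour route is 4 m longer than optimal.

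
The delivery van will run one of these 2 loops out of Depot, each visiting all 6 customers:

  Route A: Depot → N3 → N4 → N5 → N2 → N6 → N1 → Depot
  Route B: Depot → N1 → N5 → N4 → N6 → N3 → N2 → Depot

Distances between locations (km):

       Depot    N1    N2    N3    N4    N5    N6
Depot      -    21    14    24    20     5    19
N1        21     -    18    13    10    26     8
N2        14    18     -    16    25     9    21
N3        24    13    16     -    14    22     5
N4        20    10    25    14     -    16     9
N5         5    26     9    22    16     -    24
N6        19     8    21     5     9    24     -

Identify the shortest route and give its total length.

Route A: 24 + 14 + 16 + 9 + 21 + 8 + 21 = 113
Route B: 21 + 26 + 16 + 9 + 5 + 16 + 14 = 107

107 km — Route B is the shortest.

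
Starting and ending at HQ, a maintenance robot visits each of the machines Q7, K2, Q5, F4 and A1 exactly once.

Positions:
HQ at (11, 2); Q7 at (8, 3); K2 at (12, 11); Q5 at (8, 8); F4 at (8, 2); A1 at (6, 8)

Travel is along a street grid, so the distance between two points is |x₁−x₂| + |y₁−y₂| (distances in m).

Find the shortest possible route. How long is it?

There are 60 distinct closed tours to check (reversals are equivalent).
HQ - Q7 - K2 - Q5 - F4 - A1 - HQ: 4+12+7+6+8+11 = 48
HQ - Q7 - K2 - Q5 - A1 - F4 - HQ: 4+12+7+2+8+3 = 36
HQ - Q7 - K2 - F4 - Q5 - A1 - HQ: 4+12+13+6+2+11 = 48
HQ - Q7 - K2 - F4 - A1 - Q5 - HQ: 4+12+13+8+2+9 = 48
HQ - Q7 - K2 - A1 - Q5 - F4 - HQ: 4+12+9+2+6+3 = 36
HQ - Q7 - K2 - A1 - F4 - Q5 - HQ: 4+12+9+8+6+9 = 48
HQ - Q7 - Q5 - K2 - F4 - A1 - HQ: 4+5+7+13+8+11 = 48
HQ - Q7 - Q5 - K2 - A1 - F4 - HQ: 4+5+7+9+8+3 = 36
HQ - Q7 - Q5 - F4 - K2 - A1 - HQ: 4+5+6+13+9+11 = 48
HQ - Q7 - Q5 - F4 - A1 - K2 - HQ: 4+5+6+8+9+10 = 42
HQ - Q7 - Q5 - A1 - K2 - F4 - HQ: 4+5+2+9+13+3 = 36
HQ - Q7 - Q5 - A1 - F4 - K2 - HQ: 4+5+2+8+13+10 = 42
HQ - Q7 - F4 - K2 - Q5 - A1 - HQ: 4+1+13+7+2+11 = 38
HQ - Q7 - F4 - K2 - A1 - Q5 - HQ: 4+1+13+9+2+9 = 38
… (46 more)
HQ - K2 - Q5 - A1 - Q7 - F4 - HQ: 10+7+2+7+1+3 = 30  ← best
The minimum is 30.
One optimal route: HQ → K2 → Q5 → A1 → Q7 → F4 → HQ (or its reverse).

Shortest round trip = 30 m.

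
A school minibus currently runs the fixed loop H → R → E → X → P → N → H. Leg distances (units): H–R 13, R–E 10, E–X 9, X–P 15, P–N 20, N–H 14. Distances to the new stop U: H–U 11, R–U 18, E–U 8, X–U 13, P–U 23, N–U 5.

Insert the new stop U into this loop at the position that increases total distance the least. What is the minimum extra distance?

Adding 2 by placing U on the N–H leg.

Insertion cost between consecutive stops i–j is d(i,U) + d(U,j) − d(i,j):
  between H and R: 11 + 18 − 13 = 16
  between R and E: 18 + 8 − 10 = 16
  between E and X: 8 + 13 − 9 = 12
  between X and P: 13 + 23 − 15 = 21
  between P and N: 23 + 5 − 20 = 8
  between N and H: 5 + 11 − 14 = 2
Cheapest insertion is between N and H, adding 2.
New total = 81 + 2 = 83.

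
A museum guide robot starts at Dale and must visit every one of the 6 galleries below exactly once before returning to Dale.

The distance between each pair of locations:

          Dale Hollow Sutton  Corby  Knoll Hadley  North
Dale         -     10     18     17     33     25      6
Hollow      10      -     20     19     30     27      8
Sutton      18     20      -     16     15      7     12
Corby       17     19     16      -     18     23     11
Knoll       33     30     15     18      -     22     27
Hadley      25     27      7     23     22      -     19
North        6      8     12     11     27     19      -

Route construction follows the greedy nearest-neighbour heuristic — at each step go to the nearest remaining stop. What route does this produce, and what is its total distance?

From Dale: distances to unvisited — North=6, Hollow=10, Corby=17, Sutton=18, Hadley=25, Knoll=33. Nearest is North (6).
From North: distances to unvisited — Hollow=8, Corby=11, Sutton=12, Hadley=19, Knoll=27. Nearest is Hollow (8).
From Hollow: distances to unvisited — Corby=19, Sutton=20, Hadley=27, Knoll=30. Nearest is Corby (19).
From Corby: distances to unvisited — Sutton=16, Knoll=18, Hadley=23. Nearest is Sutton (16).
From Sutton: distances to unvisited — Hadley=7, Knoll=15. Nearest is Hadley (7).
From Hadley: distances to unvisited — Knoll=22. Nearest is Knoll (22).
Return Knoll→Dale: 33.
Total = 6 + 8 + 19 + 16 + 7 + 22 + 33 = 111.

Total distance 111 via the nearest-neighbour route Dale → North → Hollow → Corby → Sutton → Hadley → Knoll → Dale.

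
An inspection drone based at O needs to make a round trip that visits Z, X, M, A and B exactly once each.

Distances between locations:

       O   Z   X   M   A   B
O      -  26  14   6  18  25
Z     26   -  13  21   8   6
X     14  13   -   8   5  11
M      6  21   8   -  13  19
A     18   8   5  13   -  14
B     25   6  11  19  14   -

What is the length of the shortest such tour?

57 — the shortest possible round trip.

O-Z-X-M-A-B-O: 26+13+8+13+14+25 = 99
O-Z-X-M-B-A-O: 26+13+8+19+14+18 = 98
O-Z-X-A-M-B-O: 26+13+5+13+19+25 = 101
O-Z-X-A-B-M-O: 26+13+5+14+19+6 = 83
O-Z-X-B-M-A-O: 26+13+11+19+13+18 = 100
O-Z-X-B-A-M-O: 26+13+11+14+13+6 = 83
O-Z-M-X-A-B-O: 26+21+8+5+14+25 = 99
O-Z-M-X-B-A-O: 26+21+8+11+14+18 = 98
O-Z-M-A-X-B-O: 26+21+13+5+11+25 = 101
O-Z-M-A-B-X-O: 26+21+13+14+11+14 = 99
O-Z-M-B-X-A-O: 26+21+19+11+5+18 = 100
O-Z-M-B-A-X-O: 26+21+19+14+5+14 = 99
O-Z-A-X-M-B-O: 26+8+5+8+19+25 = 91
O-Z-A-X-B-M-O: 26+8+5+11+19+6 = 75
… (46 more)
O-M-X-B-Z-A-O: 6+8+11+6+8+18 = 57  ← best
The minimum is 57.
One optimal route: O → M → X → B → Z → A → O (or its reverse).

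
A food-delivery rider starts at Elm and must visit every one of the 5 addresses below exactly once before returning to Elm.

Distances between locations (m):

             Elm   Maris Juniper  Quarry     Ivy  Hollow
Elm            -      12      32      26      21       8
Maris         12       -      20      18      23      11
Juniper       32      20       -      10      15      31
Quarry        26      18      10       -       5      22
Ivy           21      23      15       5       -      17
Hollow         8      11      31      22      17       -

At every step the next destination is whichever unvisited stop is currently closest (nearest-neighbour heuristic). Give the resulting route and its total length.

Total distance 89 m via the nearest-neighbour route Elm → Hollow → Maris → Quarry → Ivy → Juniper → Elm.

Elm → [Hollow:8 / Maris:12 / Ivy:21 / Quarry:26 / Juniper:32] → Hollow (8)
Hollow → [Maris:11 / Ivy:17 / Quarry:22 / Juniper:31] → Maris (11)
Maris → [Quarry:18 / Juniper:20 / Ivy:23] → Quarry (18)
Quarry → [Ivy:5 / Juniper:10] → Ivy (5)
Ivy → [Juniper:15] → Juniper (15)
Return Juniper→Elm: 32.
Total = 8 + 11 + 18 + 5 + 15 + 32 = 89.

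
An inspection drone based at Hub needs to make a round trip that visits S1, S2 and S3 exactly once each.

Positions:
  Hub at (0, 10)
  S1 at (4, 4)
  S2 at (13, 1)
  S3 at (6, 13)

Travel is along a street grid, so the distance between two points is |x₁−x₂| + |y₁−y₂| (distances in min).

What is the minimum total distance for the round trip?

Hub → S1 → S2 → S3 → Hub: 10+12+19+9 = 50
Hub → S1 → S3 → S2 → Hub: 10+11+19+22 = 62
Hub → S2 → S1 → S3 → Hub: 22+12+11+9 = 54
The minimum is 50.
One optimal route: Hub → S1 → S2 → S3 → Hub (or its reverse).

Shortest round trip = 50 min.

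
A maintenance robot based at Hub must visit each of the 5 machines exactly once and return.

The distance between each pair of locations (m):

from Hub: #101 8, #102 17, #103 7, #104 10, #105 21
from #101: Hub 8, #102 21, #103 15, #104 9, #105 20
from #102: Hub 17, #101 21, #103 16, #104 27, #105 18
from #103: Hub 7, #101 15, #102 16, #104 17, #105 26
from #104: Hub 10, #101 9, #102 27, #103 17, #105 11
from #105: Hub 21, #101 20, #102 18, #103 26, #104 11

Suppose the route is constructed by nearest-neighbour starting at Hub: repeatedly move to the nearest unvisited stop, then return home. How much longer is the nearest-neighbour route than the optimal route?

From Hub: #103=7, #101=8, #104=10, #102=17, #105=21 → choose #103 (7).
From #103: #101=15, #102=16, #104=17, #105=26 → choose #101 (15).
From #101: #104=9, #105=20, #102=21 → choose #104 (9).
From #104: #105=11, #102=27 → choose #105 (11).
From #105: #102=18 → choose #102 (18).
NN route Hub → #103 → #101 → #104 → #105 → #102 → Hub costs 77.
Optimal: Hub → #101 → #104 → #105 → #102 → #103 → Hub costs 69 (by enumerating all 60 distinct tours).
Excess = 77 − 69 = 8.

The nearest-neighbour route is 8 m longer than optimal.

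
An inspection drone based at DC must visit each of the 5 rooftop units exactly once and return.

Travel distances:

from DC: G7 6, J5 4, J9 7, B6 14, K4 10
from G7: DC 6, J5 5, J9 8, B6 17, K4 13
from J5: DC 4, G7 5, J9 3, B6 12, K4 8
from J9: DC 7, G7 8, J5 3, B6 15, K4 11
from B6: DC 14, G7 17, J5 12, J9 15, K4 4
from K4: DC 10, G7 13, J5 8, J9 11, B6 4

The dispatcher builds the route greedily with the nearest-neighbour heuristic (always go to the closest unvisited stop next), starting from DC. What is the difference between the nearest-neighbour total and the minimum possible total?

3 longer than the optimal tour.

From DC: J5=4, G7=6, J9=7, K4=10, B6=14 → choose J5 (4).
From J5: J9=3, G7=5, K4=8, B6=12 → choose J9 (3).
From J9: G7=8, K4=11, B6=15 → choose G7 (8).
From G7: K4=13, B6=17 → choose K4 (13).
From K4: B6=4 → choose B6 (4).
NN route DC → J5 → J9 → G7 → K4 → B6 → DC costs 46.
Optimal: DC → G7 → J5 → J9 → B6 → K4 → DC costs 43 (by enumerating all 60 distinct tours).
Excess = 46 − 43 = 3.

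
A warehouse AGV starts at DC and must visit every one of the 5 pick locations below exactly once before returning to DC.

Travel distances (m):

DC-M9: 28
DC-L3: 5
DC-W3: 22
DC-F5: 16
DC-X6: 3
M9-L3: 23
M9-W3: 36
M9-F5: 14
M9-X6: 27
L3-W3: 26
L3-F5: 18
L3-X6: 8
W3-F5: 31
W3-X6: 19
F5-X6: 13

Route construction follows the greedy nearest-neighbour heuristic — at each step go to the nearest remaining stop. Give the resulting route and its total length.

Nearest-neighbour total = 101 m; route DC → X6 → L3 → F5 → M9 → W3 → DC.

DC → [X6:3 / L3:5 / F5:16 / W3:22 / M9:28] → X6 (3)
X6 → [L3:8 / F5:13 / W3:19 / M9:27] → L3 (8)
L3 → [F5:18 / M9:23 / W3:26] → F5 (18)
F5 → [M9:14 / W3:31] → M9 (14)
M9 → [W3:36] → W3 (36)
Return W3→DC: 22.
Total = 3 + 8 + 18 + 14 + 36 + 22 = 101.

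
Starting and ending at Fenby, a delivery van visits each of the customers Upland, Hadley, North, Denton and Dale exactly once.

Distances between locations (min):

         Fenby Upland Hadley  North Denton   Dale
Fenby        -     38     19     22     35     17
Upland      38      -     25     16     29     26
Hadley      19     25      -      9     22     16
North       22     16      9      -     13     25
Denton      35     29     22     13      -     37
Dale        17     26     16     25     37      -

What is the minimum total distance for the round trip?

There are 60 distinct closed tours to check (reversals are equivalent).
Fenby→Upland→Hadley→North→Denton→Dale→Fenby: 38+25+9+13+37+17 = 139
Fenby→Upland→Hadley→North→Dale→Denton→Fenby: 38+25+9+25+37+35 = 169
Fenby→Upland→Hadley→Denton→North→Dale→Fenby: 38+25+22+13+25+17 = 140
Fenby→Upland→Hadley→Denton→Dale→North→Fenby: 38+25+22+37+25+22 = 169
Fenby→Upland→Hadley→Dale→North→Denton→Fenby: 38+25+16+25+13+35 = 152
Fenby→Upland→Hadley→Dale→Denton→North→Fenby: 38+25+16+37+13+22 = 151
Fenby→Upland→North→Hadley→Denton→Dale→Fenby: 38+16+9+22+37+17 = 139
Fenby→Upland→North→Hadley→Dale→Denton→Fenby: 38+16+9+16+37+35 = 151
Fenby→Upland→North→Denton→Hadley→Dale→Fenby: 38+16+13+22+16+17 = 122
Fenby→Upland→North→Denton→Dale→Hadley→Fenby: 38+16+13+37+16+19 = 139
Fenby→Upland→North→Dale→Hadley→Denton→Fenby: 38+16+25+16+22+35 = 152
Fenby→Upland→North→Dale→Denton→Hadley→Fenby: 38+16+25+37+22+19 = 157
Fenby→Upland→Denton→Hadley→North→Dale→Fenby: 38+29+22+9+25+17 = 140
Fenby→Upland→Denton→Hadley→Dale→North→Fenby: 38+29+22+16+25+22 = 152
… (46 more)
Fenby→Hadley→North→Denton→Upland→Dale→Fenby: 19+9+13+29+26+17 = 113  ← best
The minimum is 113.
One optimal route: Fenby → Hadley → North → Denton → Upland → Dale → Fenby (or its reverse).

Shortest round trip = 113 min.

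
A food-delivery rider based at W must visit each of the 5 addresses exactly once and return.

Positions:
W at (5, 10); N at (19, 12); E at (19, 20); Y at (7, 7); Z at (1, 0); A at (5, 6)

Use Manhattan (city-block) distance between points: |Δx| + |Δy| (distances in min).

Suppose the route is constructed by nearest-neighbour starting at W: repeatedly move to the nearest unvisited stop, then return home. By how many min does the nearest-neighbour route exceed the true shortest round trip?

6 min longer than the optimal tour.

From W: A=4, Y=5, Z=14, N=16, E=24 → choose A (4).
From A: Y=3, Z=10, N=20, E=28 → choose Y (3).
From Y: Z=13, N=17, E=25 → choose Z (13).
From Z: N=30, E=38 → choose N (30).
From N: E=8 → choose E (8).
NN route W → A → Y → Z → N → E → W costs 82.
Optimal: W → N → E → Y → Z → A → W costs 76 (by enumerating all 60 distinct tours).
Excess = 82 − 76 = 6.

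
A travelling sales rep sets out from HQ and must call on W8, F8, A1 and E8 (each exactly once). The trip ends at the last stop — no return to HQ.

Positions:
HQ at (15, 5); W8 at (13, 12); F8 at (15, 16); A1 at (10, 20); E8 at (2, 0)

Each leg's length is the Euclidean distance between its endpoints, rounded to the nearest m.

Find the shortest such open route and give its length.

There are 4! = 24 possible orderings.
HQ → W8 → F8 → A1 → E8: 7+4+6+22 = 39
HQ → W8 → F8 → E8 → A1: 7+4+21+22 = 54
HQ → W8 → A1 → F8 → E8: 7+9+6+21 = 43
HQ → W8 → A1 → E8 → F8: 7+9+22+21 = 59
HQ → W8 → E8 → F8 → A1: 7+16+21+6 = 50
HQ → W8 → E8 → A1 → F8: 7+16+22+6 = 51
HQ → F8 → W8 → A1 → E8: 11+4+9+22 = 46
HQ → F8 → W8 → E8 → A1: 11+4+16+22 = 53
HQ → F8 → A1 → W8 → E8: 11+6+9+16 = 42
HQ → F8 → A1 → E8 → W8: 11+6+22+16 = 55
HQ → F8 → E8 → W8 → A1: 11+21+16+9 = 57
HQ → F8 → E8 → A1 → W8: 11+21+22+9 = 63
HQ → A1 → W8 → F8 → E8: 16+9+4+21 = 50
HQ → A1 → W8 → E8 → F8: 16+9+16+21 = 62
… (10 more)
The minimum is 39.
One shortest path: HQ → W8 → F8 → A1 → E8.

Shortest open route: 39 m.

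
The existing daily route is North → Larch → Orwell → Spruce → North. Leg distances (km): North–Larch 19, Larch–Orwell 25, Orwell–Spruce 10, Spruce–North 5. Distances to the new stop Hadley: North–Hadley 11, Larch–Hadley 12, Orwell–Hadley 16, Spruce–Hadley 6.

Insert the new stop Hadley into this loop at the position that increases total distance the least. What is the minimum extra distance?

Minimum extra distance: 3 km, inserting Hadley between Larch and Orwell.

Insertion cost between consecutive stops i–j is d(i,Hadley) + d(Hadley,j) − d(i,j):
  between North and Larch: 11 + 12 − 19 = 4
  between Larch and Orwell: 12 + 16 − 25 = 3
  between Orwell and Spruce: 16 + 6 − 10 = 12
  between Spruce and North: 6 + 11 − 5 = 12
Cheapest insertion is between Larch and Orwell, adding 3.
New total = 59 + 3 = 62.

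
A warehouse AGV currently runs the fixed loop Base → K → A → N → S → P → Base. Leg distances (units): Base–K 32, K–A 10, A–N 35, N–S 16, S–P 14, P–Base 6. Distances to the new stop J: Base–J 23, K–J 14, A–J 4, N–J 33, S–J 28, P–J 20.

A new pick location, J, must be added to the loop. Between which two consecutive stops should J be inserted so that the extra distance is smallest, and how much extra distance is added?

Insertion cost between consecutive stops i–j is d(i,J) + d(J,j) − d(i,j):
  between Base and K: 23 + 14 − 32 = 5
  between K and A: 14 + 4 − 10 = 8
  between A and N: 4 + 33 − 35 = 2
  between N and S: 33 + 28 − 16 = 45
  between S and P: 28 + 20 − 14 = 34
  between P and Base: 20 + 23 − 6 = 37
Cheapest insertion is between A and N, adding 2.
New total = 113 + 2 = 115.

Minimum extra distance: 2, inserting J between A and N.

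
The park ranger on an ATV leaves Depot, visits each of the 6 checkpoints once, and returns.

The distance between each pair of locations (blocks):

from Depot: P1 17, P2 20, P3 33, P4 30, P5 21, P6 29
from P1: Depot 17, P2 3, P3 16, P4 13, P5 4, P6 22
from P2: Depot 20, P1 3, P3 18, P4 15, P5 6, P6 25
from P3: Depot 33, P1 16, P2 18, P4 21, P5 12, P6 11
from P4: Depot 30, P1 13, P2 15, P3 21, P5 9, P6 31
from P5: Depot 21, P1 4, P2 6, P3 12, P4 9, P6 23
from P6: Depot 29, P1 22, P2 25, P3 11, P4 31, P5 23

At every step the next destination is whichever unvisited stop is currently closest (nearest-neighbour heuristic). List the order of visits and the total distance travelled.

At Depot the remaining stops are P1 17, P2 20, P5 21, P6 29, P4 30, P3 33; go to P1.
At P1 the remaining stops are P2 3, P5 4, P4 13, P3 16, P6 22; go to P2.
At P2 the remaining stops are P5 6, P4 15, P3 18, P6 25; go to P5.
At P5 the remaining stops are P4 9, P3 12, P6 23; go to P4.
At P4 the remaining stops are P3 21, P6 31; go to P3.
At P3 the remaining stops are P6 11; go to P6.
Return P6→Depot: 29.
Total = 17 + 3 + 6 + 9 + 21 + 11 + 29 = 96.

Nearest-neighbour total = 96 blocks; route Depot → P1 → P2 → P5 → P4 → P3 → P6 → Depot.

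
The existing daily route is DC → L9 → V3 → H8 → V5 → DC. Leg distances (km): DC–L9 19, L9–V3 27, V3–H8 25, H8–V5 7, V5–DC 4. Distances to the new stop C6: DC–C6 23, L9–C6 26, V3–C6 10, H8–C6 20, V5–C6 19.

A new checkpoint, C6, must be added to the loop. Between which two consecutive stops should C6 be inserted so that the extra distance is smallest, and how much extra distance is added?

+5 km — insert C6 between V3 and H8.

Insertion cost between consecutive stops i–j is d(i,C6) + d(C6,j) − d(i,j):
  between DC and L9: 23 + 26 − 19 = 30
  between L9 and V3: 26 + 10 − 27 = 9
  between V3 and H8: 10 + 20 − 25 = 5
  between H8 and V5: 20 + 19 − 7 = 32
  between V5 and DC: 19 + 23 − 4 = 38
Cheapest insertion is between V3 and H8, adding 5.
New total = 82 + 5 = 87.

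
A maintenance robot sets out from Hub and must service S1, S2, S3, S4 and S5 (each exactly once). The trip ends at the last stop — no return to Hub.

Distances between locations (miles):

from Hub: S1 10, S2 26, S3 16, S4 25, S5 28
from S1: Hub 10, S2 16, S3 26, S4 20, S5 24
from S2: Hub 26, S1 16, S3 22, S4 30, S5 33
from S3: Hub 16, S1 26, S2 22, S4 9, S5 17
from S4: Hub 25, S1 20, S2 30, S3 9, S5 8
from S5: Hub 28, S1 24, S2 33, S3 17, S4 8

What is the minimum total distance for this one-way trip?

There are 5! = 120 possible orderings.
Hub - S1 - S2 - S3 - S4 - S5: 10+16+22+9+8 = 65
Hub - S1 - S2 - S3 - S5 - S4: 10+16+22+17+8 = 73
Hub - S1 - S2 - S4 - S3 - S5: 10+16+30+9+17 = 82
Hub - S1 - S2 - S4 - S5 - S3: 10+16+30+8+17 = 81
Hub - S1 - S2 - S5 - S3 - S4: 10+16+33+17+9 = 85
Hub - S1 - S2 - S5 - S4 - S3: 10+16+33+8+9 = 76
Hub - S1 - S3 - S2 - S4 - S5: 10+26+22+30+8 = 96
Hub - S1 - S3 - S2 - S5 - S4: 10+26+22+33+8 = 99
Hub - S1 - S3 - S4 - S2 - S5: 10+26+9+30+33 = 108
Hub - S1 - S3 - S4 - S5 - S2: 10+26+9+8+33 = 86
Hub - S1 - S3 - S5 - S2 - S4: 10+26+17+33+30 = 116
Hub - S1 - S3 - S5 - S4 - S2: 10+26+17+8+30 = 91
Hub - S1 - S4 - S2 - S3 - S5: 10+20+30+22+17 = 99
Hub - S1 - S4 - S2 - S5 - S3: 10+20+30+33+17 = 110
… (106 more)
The minimum is 65.
One shortest path: Hub → S1 → S2 → S3 → S4 → S5.

Minimum one-way distance = 65 miles.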